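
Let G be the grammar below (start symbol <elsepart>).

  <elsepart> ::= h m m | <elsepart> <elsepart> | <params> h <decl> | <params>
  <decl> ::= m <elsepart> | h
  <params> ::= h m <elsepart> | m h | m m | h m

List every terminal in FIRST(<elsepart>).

<elsepart> ::= h m m contributes {h}.
From <elsepart> ::= <elsepart> <elsepart>: add FIRST(<elsepart>) = { h, m }.
From <elsepart> ::= <params> h <decl>: add FIRST(<params>) = { h, m }.
From <elsepart> ::= <params>: add FIRST(<params>) = { h, m }.
Union: FIRST(<elsepart>) = { h, m }.

{ h, m }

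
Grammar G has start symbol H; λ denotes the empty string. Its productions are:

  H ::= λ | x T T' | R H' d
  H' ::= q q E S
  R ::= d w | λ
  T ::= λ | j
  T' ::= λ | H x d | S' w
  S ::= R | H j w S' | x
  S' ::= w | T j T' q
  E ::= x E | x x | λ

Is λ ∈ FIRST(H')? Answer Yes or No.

Nullable nonterminals: E, H, R, S, T, T'.
No production of H' has an RHS whose symbols are all nullable, so H' is not nullable.

No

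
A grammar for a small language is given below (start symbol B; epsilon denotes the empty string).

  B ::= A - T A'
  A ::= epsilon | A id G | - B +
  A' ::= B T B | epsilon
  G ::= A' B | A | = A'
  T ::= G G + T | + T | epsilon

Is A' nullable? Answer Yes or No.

Yes

A' has an epsilon-production, so A' ⇒ epsilon.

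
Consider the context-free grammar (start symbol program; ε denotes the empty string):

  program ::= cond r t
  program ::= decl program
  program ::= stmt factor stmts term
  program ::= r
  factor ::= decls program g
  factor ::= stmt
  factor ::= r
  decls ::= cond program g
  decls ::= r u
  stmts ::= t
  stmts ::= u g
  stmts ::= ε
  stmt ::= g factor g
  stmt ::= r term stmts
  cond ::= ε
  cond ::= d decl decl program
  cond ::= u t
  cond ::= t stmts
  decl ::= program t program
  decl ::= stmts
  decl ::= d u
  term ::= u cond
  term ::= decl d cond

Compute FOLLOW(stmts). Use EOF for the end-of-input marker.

{ EOF, d, g, r, t, u }

In program ::= stmt factor stmts term: add FIRST(term) = { d, g, r, t, u }.
In stmt ::= r term stmts: stmts is at the end, add FOLLOW(stmt) = { d, g, r, t, u }.
In cond ::= t stmts: stmts is at the end, add FOLLOW(cond) = { EOF, d, g, r, t, u }.
In decl ::= stmts: stmts is at the end, add FOLLOW(decl) = { d, g, r, t, u }.
Union: FOLLOW(stmts) = { EOF, d, g, r, t, u }.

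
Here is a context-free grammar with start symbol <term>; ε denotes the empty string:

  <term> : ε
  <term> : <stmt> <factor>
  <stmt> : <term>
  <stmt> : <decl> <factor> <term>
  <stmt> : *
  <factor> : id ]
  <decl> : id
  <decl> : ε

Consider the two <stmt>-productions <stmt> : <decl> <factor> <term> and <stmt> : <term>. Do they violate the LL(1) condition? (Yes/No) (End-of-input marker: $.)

FIRST(<decl> <factor> <term>) = { id } and FIRST(<term>) = { *, id, ε }.
Both contain id, so the two alternatives are not disjoint — LL(1) conflict.

Yes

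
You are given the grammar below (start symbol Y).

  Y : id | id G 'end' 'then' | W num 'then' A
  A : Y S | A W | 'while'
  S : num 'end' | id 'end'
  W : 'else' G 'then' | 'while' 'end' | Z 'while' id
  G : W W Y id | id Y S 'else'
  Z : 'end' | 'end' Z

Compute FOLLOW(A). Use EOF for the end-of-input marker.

{ EOF, 'else', 'end', 'while', id, num }

In Y : W num 'then' A: A is at the end, add FOLLOW(Y) = { EOF, id, num }.
In A : A W: add FIRST(W) = { 'else', 'end', 'while' }.
Union: FOLLOW(A) = { EOF, 'else', 'end', 'while', id, num }.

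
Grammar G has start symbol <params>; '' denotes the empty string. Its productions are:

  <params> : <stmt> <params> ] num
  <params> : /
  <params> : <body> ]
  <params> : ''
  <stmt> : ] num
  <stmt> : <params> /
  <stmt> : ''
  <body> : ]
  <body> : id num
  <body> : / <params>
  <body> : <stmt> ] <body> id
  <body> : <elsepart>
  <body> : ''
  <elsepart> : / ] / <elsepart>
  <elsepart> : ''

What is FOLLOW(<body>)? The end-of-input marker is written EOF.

{ ], id }

In <params> : <body> ]: add FIRST(]) = { ] }.
In <body> : <stmt> ] <body> id: add FIRST(id) = { id }.
Union: FOLLOW(<body>) = { ], id }.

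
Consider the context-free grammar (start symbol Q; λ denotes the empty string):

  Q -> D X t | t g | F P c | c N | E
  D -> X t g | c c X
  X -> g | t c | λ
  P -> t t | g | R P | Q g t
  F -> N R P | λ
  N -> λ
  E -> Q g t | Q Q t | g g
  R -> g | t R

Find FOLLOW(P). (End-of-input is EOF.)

{ c, g, t }

In Q -> F P c: add FIRST(c) = { c }.
In P -> R P: P is at the end, add FOLLOW(P) = { c, g, t }.
In F -> N R P: P is at the end, add FOLLOW(F) = { c, g, t }.
Union: FOLLOW(P) = { c, g, t }.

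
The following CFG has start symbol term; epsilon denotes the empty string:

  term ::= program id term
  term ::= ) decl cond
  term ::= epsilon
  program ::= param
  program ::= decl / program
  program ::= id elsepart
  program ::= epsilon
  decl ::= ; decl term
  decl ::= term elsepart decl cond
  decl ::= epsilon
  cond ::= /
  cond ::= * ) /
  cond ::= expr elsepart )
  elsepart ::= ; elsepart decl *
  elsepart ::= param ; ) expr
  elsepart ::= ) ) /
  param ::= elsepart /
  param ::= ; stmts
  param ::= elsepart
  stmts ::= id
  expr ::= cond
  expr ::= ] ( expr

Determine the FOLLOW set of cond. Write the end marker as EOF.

In term ::= ) decl cond: cond is at the end, add FOLLOW(term) = { EOF, ), *, /, ;, ], id }.
In decl ::= term elsepart decl cond: cond is at the end, add FOLLOW(decl) = { ), *, /, ;, ], id }.
In expr ::= cond: cond is at the end, add FOLLOW(expr) = { ), *, /, ;, ], id }.
Union: FOLLOW(cond) = { EOF, ), *, /, ;, ], id }.

{ EOF, ), *, /, ;, ], id }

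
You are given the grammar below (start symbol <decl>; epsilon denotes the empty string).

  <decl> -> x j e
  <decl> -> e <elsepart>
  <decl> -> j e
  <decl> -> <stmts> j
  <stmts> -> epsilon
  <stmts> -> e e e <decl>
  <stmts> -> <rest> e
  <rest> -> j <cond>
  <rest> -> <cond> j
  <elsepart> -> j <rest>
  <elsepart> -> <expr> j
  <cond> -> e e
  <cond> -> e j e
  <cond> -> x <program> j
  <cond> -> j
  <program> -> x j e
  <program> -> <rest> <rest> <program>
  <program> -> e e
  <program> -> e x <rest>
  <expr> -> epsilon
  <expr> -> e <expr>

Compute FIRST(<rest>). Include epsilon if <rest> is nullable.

{ e, j, x }

<rest> -> j <cond> contributes {j}.
From <rest> -> <cond> j: add FIRST(<cond>) = { e, j, x }.
Union: FIRST(<rest>) = { e, j, x }.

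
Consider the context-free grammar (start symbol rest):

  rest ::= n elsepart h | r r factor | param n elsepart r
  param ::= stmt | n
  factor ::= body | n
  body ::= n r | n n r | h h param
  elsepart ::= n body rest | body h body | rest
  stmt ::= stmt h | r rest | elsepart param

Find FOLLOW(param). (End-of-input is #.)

In rest ::= param n elsepart r: add FIRST(n elsepart r) = { n }.
In body ::= h h param: param is at the end, add FOLLOW(body) = { #, h, n, r }.
In stmt ::= elsepart param: param is at the end, add FOLLOW(stmt) = { #, h, n, r }.
Union: FOLLOW(param) = { #, h, n, r }.

{ #, h, n, r }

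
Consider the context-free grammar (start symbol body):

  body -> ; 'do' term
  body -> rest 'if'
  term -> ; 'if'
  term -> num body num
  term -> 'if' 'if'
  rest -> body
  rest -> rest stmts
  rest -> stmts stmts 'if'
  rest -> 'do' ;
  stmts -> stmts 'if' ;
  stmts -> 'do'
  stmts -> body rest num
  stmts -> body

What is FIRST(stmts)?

From stmts -> stmts 'if' ;: add FIRST(stmts) = { 'do', ; }.
stmts -> 'do' contributes {'do'}.
From stmts -> body rest num: add FIRST(body) = { 'do', ; }.
From stmts -> body: add FIRST(body) = { 'do', ; }.
Union: FIRST(stmts) = { 'do', ; }.

{ 'do', ; }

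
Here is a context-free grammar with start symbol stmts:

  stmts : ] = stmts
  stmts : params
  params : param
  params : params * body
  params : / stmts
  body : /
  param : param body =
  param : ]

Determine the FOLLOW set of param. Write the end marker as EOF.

{ EOF, *, / }

In params : param: param is at the end, add FOLLOW(params) = { EOF, * }.
In param : param body =: add FIRST(body =) = { / }.
Union: FOLLOW(param) = { EOF, *, / }.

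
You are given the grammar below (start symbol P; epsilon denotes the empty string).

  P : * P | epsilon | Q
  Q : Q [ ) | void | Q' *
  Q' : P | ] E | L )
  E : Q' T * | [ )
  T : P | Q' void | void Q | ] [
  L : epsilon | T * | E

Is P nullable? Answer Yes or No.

P has an epsilon-production, so P ⇒ epsilon.

Yes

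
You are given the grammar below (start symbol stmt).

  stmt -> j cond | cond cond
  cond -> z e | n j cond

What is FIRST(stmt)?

{ j, n, z }

stmt -> j cond contributes {j}.
From stmt -> cond cond: add FIRST(cond) = { n, z }.
Union: FIRST(stmt) = { j, n, z }.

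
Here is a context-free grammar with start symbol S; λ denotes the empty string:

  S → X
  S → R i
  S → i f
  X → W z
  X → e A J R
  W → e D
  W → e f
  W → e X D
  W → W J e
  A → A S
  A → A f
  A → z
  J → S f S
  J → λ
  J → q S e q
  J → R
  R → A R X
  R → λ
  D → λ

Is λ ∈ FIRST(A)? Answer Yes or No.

Nullable nonterminals: D, J, R.
No production of A has an RHS whose symbols are all nullable, so A is not nullable.

No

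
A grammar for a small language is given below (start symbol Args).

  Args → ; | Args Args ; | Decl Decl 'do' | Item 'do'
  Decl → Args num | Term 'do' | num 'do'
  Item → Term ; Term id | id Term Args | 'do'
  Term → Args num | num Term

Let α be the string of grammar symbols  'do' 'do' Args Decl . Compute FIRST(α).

{ 'do' }

'do' is a terminal; add {'do'} and stop.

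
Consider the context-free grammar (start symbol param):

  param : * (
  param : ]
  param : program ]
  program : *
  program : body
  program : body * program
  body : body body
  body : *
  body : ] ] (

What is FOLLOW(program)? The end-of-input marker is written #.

In param : program ]: add FIRST(]) = { ] }.
In program : body * program: program is at the end, add FOLLOW(program) = { ] }.
Union: FOLLOW(program) = { ] }.

{ ] }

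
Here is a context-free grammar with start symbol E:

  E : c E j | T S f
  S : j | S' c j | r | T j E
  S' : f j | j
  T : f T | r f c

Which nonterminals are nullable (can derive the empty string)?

No nonterminal has an empty production or an RHS whose symbols are all nullable.

{ } (none)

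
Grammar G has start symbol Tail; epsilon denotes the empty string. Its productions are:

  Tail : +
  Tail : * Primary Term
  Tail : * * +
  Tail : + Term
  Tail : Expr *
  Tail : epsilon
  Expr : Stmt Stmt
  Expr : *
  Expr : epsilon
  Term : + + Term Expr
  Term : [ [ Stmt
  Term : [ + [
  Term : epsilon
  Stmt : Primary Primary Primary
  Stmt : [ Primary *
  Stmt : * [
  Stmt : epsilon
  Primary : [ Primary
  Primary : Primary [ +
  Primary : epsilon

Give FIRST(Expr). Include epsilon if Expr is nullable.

From Expr : Stmt Stmt: Stmt, Stmt nullable, take FIRST(Stmt) ∪ FIRST(Stmt) = { *, [ }; also epsilon since the whole RHS is nullable.
Expr : * contributes {*}.
Expr : epsilon contributes epsilon.
Union: FIRST(Expr) = { *, [, epsilon }.

{ *, [, epsilon }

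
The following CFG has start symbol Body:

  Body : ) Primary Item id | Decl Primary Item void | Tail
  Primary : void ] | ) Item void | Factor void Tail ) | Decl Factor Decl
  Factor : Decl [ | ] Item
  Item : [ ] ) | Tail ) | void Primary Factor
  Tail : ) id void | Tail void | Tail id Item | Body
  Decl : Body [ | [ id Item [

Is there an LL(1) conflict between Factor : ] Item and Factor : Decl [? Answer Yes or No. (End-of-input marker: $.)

FIRST(] Item) = { ] } and FIRST(Decl [) = { ), [ }.
The FIRST sets are disjoint and neither alternative is nullable — no conflict.

No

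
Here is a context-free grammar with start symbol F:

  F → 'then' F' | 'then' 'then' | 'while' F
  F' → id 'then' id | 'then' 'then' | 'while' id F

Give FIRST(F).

F → 'then' F' contributes {'then'}.
F → 'then' 'then' contributes {'then'}.
F → 'while' F contributes {'while'}.
Union: FIRST(F) = { 'then', 'while' }.

{ 'then', 'while' }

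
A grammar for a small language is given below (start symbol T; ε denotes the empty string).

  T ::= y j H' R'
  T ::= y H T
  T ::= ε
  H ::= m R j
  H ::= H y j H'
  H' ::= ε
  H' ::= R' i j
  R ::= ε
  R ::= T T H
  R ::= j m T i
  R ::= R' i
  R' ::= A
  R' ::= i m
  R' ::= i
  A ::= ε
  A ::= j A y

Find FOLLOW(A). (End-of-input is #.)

In R' ::= A: A is at the end, add FOLLOW(R') = { #, i, m, y }.
In A ::= j A y: add FIRST(y) = { y }.
Union: FOLLOW(A) = { #, i, m, y }.

{ #, i, m, y }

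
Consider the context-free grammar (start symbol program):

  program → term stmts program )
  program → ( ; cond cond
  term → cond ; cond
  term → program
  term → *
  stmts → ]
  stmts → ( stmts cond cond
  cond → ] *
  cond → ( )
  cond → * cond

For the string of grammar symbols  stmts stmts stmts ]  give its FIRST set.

Add FIRST(stmts) = { (, ] }; stmts is not nullable, stop.

{ (, ] }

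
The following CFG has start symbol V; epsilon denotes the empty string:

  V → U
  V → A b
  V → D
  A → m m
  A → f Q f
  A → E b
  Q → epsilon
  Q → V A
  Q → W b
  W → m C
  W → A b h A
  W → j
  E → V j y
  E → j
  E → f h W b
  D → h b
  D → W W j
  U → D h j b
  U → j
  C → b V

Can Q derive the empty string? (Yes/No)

Q has an epsilon-production, so Q ⇒ epsilon.

Yes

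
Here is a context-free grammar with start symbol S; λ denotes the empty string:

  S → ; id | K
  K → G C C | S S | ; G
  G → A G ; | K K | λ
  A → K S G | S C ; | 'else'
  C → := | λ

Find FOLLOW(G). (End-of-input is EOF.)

{ EOF, 'else', :=, ; }

In K → G C C: add FIRST(C C)\{λ} = { := }.
  Since C C is nullable, also add FOLLOW(K) = { EOF, 'else', :=, ; }.
In K → ; G: G is at the end, add FOLLOW(K) = { EOF, 'else', :=, ; }.
In G → A G ;: add FIRST(;) = { ; }.
In A → K S G: G is at the end, add FOLLOW(A) = { 'else', :=, ; }.
Union: FOLLOW(G) = { EOF, 'else', :=, ; }.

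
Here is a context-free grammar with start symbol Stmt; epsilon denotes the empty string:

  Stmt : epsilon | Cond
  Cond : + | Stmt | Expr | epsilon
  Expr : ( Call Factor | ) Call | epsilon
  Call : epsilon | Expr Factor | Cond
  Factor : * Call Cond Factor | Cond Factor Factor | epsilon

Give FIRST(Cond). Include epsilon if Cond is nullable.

Cond : + contributes {+}.
From Cond : Stmt: add FIRST(Stmt) = { (, ), +, epsilon } (including epsilon since Stmt is nullable).
From Cond : Expr: add FIRST(Expr) = { (, ), epsilon } (including epsilon since Expr is nullable).
Cond : epsilon contributes epsilon.
Union: FIRST(Cond) = { (, ), +, epsilon }.

{ (, ), +, epsilon }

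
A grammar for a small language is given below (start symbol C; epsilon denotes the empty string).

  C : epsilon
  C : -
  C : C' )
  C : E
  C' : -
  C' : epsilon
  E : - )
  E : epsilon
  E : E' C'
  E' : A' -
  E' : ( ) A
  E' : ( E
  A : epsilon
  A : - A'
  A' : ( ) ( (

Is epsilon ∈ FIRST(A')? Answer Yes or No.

Nullable nonterminals: A, C, C', E.
No production of A' has an RHS whose symbols are all nullable, so A' is not nullable.

No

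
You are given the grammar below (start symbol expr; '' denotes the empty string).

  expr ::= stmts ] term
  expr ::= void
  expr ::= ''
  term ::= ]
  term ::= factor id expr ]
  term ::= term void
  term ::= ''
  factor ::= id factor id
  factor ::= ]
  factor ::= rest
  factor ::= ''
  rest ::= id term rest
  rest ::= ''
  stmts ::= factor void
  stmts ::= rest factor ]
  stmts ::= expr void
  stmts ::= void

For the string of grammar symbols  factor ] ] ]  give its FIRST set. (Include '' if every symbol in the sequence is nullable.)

Add FIRST(factor)\{''} = { ], id }; factor is nullable, continue.
] is a terminal; add {]} and stop.

{ ], id }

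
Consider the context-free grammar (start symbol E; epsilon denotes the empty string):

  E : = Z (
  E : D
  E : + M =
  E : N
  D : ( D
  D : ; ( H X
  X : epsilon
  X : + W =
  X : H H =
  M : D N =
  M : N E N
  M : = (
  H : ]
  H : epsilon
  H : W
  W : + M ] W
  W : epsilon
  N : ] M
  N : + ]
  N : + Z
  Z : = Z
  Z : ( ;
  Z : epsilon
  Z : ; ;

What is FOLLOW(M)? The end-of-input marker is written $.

{ $, (, +, ;, =, ] }

In E : + M =: add FIRST(=) = { = }.
In W : + M ] W: add FIRST(] W) = { ] }.
In N : ] M: M is at the end, add FOLLOW(N) = { $, (, +, ;, =, ] }.
Union: FOLLOW(M) = { $, (, +, ;, =, ] }.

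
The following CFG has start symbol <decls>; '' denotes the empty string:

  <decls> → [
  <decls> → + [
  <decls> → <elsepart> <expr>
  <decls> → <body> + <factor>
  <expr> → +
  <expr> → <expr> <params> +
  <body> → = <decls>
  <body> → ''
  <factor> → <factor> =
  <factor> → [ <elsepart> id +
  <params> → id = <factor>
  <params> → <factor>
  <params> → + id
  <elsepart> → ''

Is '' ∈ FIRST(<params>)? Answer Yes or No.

No

Nullable nonterminals: <body>, <elsepart>.
No production of <params> has an RHS whose symbols are all nullable, so <params> is not nullable.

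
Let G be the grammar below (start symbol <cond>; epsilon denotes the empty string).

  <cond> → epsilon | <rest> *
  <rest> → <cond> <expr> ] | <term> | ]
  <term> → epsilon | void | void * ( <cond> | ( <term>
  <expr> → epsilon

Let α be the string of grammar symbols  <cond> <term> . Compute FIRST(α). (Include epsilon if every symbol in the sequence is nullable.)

Add FIRST(<cond>)\{epsilon} = { (, *, ], void }; <cond> is nullable, continue.
Add FIRST(<term>)\{epsilon} = { (, void }; <term> is nullable, continue.
Every symbol is nullable, so include epsilon.

{ (, *, ], void, epsilon }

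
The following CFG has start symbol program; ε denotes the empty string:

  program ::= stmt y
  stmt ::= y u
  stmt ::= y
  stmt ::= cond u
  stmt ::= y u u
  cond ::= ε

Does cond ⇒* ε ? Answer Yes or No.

cond has an ε-production, so cond ⇒ ε.

Yes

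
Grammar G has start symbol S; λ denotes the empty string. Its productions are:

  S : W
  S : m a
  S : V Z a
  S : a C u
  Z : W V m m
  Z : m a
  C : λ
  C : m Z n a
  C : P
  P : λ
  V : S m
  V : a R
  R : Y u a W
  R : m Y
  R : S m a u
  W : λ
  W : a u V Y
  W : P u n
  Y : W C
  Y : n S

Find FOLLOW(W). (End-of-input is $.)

{ $, a, m, n, u }

In S : W: W is at the end, add FOLLOW(S) = { $, a, m, n, u }.
In Z : W V m m: add FIRST(V m m) = { a, m, u }.
In R : Y u a W: W is at the end, add FOLLOW(R) = { $, a, m, n, u }.
In Y : W C: add FIRST(C)\{λ} = { m }.
  Since C is nullable, also add FOLLOW(Y) = { $, a, m, n, u }.
Union: FOLLOW(W) = { $, a, m, n, u }.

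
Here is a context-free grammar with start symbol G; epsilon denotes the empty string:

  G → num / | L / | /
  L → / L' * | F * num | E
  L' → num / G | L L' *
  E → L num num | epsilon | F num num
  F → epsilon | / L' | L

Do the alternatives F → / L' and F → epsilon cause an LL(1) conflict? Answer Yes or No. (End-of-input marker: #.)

FIRST(/ L') = { / } and FIRST(epsilon) = { epsilon }.
The second is nullable but FOLLOW(F) = { *, num } is disjoint from FIRST of the first.

No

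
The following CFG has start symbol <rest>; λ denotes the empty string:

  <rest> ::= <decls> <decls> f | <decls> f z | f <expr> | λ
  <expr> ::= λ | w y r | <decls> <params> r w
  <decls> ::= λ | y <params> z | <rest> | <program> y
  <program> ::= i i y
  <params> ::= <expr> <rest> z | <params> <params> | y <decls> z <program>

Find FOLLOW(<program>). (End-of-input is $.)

In <decls> ::= <program> y: add FIRST(y) = { y }.
In <params> ::= y <decls> z <program>: <program> is at the end, add FOLLOW(<params>) = { f, i, r, w, y, z }.
Union: FOLLOW(<program>) = { f, i, r, w, y, z }.

{ f, i, r, w, y, z }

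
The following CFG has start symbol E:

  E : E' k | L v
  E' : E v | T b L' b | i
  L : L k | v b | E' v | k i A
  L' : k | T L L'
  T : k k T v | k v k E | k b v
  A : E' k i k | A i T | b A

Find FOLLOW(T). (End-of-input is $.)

In E' : T b L' b: add FIRST(b L' b) = { b }.
In L' : T L L': add FIRST(L L') = { i, k, v }.
In T : k k T v: add FIRST(v) = { v }.
In A : A i T: T is at the end, add FOLLOW(A) = { i, k, v }.
Union: FOLLOW(T) = { b, i, k, v }.

{ b, i, k, v }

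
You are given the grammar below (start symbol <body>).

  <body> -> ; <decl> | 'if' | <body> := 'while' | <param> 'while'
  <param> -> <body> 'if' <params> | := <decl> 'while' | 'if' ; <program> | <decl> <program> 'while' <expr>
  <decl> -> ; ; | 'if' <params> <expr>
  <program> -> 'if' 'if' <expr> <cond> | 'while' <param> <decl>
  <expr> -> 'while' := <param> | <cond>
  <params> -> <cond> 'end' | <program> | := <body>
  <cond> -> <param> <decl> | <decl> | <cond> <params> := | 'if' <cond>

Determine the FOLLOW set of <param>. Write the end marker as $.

{ $, 'end', 'if', 'while', :=, ; }

In <body> -> <param> 'while': add FIRST('while') = { 'while' }.
In <program> -> 'while' <param> <decl>: add FIRST(<decl>) = { 'if', ; }.
In <expr> -> 'while' := <param>: <param> is at the end, add FOLLOW(<expr>) = { $, 'end', 'if', 'while', :=, ; }.
In <cond> -> <param> <decl>: add FIRST(<decl>) = { 'if', ; }.
Union: FOLLOW(<param>) = { $, 'end', 'if', 'while', :=, ; }.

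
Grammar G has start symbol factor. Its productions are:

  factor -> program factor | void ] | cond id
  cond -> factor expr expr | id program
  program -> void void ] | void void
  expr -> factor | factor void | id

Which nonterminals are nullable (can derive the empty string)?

{ } (none)

No nonterminal has an empty production or an RHS whose symbols are all nullable.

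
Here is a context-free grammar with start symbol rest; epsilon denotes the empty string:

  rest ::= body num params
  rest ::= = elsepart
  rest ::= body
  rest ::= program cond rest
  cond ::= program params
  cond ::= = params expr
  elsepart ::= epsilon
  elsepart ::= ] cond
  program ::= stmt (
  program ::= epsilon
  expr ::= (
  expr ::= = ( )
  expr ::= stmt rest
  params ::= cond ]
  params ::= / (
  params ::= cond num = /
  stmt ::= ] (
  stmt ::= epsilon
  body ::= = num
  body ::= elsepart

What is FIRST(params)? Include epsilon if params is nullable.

{ (, /, =, ] }

From params ::= cond ]: add FIRST(cond) = { (, /, =, ] }.
params ::= / ( contributes {/}.
From params ::= cond num = /: add FIRST(cond) = { (, /, =, ] }.
Union: FIRST(params) = { (, /, =, ] }.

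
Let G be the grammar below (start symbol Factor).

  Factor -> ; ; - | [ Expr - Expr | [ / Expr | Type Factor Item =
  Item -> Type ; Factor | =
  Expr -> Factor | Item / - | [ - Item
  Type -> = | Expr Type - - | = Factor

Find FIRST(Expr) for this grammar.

From Expr -> Factor: add FIRST(Factor) = { ;, =, [ }.
From Expr -> Item / -: add FIRST(Item) = { ;, =, [ }.
Expr -> [ - Item contributes {[}.
Union: FIRST(Expr) = { ;, =, [ }.

{ ;, =, [ }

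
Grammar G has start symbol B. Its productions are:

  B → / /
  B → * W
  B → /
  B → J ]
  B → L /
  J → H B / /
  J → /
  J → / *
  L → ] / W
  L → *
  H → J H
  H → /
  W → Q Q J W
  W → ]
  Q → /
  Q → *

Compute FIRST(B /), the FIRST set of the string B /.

{ *, /, ] }

Add FIRST(B) = { *, /, ] }; B is not nullable, stop.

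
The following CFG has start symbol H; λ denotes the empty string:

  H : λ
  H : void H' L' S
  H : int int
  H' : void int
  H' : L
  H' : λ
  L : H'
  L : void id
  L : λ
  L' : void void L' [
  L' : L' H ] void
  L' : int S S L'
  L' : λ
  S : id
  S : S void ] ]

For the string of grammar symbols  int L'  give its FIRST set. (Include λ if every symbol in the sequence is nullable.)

int is a terminal; add {int} and stop.

{ int }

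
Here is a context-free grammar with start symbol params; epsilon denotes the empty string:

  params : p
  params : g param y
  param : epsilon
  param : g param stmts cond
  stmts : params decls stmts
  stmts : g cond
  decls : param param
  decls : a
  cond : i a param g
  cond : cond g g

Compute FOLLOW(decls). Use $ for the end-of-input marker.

In stmts : params decls stmts: add FIRST(stmts) = { g, p }.
Union: FOLLOW(decls) = { g, p }.

{ g, p }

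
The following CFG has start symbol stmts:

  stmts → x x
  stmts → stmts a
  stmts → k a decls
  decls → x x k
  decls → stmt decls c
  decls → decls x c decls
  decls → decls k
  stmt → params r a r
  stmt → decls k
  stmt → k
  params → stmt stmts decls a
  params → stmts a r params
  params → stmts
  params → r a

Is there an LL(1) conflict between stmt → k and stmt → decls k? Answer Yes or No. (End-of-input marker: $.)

Yes

FIRST(k) = { k } and FIRST(decls k) = { k, r, x }.
Both contain k, so the two alternatives are not disjoint — LL(1) conflict.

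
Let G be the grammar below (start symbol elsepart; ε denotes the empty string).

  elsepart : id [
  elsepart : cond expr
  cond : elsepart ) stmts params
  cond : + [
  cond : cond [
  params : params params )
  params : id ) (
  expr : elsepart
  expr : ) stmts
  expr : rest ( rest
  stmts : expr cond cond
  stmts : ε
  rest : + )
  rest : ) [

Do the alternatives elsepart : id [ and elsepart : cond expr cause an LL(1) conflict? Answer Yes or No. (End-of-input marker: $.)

FIRST(id [) = { id } and FIRST(cond expr) = { +, id }.
Both contain id, so the two alternatives are not disjoint — LL(1) conflict.

Yes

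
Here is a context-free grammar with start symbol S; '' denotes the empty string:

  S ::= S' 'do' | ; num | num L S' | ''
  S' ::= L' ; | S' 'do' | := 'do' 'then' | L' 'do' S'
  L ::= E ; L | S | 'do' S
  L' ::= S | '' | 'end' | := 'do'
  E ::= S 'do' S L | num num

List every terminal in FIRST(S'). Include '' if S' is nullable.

{ 'do', 'end', :=, ;, num }

From S' ::= L' ;: L' nullable, take FIRST(L') ∪ {;} = { 'do', 'end', :=, ;, num }.
From S' ::= S' 'do': add FIRST(S') = { 'do', 'end', :=, ;, num }.
S' ::= := 'do' 'then' contributes {:=}.
From S' ::= L' 'do' S': L' nullable, take FIRST(L') ∪ {'do'} = { 'do', 'end', :=, ;, num }.
Union: FIRST(S') = { 'do', 'end', :=, ;, num }.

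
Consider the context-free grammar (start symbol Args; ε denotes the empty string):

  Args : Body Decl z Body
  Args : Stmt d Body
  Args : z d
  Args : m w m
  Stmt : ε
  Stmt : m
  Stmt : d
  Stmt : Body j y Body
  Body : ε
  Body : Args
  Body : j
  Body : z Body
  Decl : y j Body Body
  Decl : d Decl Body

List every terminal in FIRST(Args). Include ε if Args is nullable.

{ d, j, m, y, z }

From Args : Body Decl z Body: Body nullable, take FIRST(Body) ∪ FIRST(Decl) = { d, j, m, y, z }.
From Args : Stmt d Body: Stmt nullable, take FIRST(Stmt) ∪ {d} = { d, j, m, y, z }.
Args : z d contributes {z}.
Args : m w m contributes {m}.
Union: FIRST(Args) = { d, j, m, y, z }.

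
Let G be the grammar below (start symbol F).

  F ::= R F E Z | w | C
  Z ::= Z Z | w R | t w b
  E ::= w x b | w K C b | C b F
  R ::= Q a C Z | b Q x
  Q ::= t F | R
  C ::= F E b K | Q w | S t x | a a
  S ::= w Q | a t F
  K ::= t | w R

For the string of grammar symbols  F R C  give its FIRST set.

Add FIRST(F) = { a, b, t, w }; F is not nullable, stop.

{ a, b, t, w }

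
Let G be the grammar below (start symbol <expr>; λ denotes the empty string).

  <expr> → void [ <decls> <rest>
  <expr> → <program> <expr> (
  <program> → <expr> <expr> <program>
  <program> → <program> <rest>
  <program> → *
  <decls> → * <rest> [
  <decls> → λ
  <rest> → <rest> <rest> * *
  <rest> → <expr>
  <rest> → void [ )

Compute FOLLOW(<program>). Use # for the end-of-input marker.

{ *, void }

In <expr> → <program> <expr> (: add FIRST(<expr> () = { *, void }.
In <program> → <expr> <expr> <program>: <program> is at the end, add FOLLOW(<program>) = { *, void }.
In <program> → <program> <rest>: add FIRST(<rest>) = { *, void }.
Union: FOLLOW(<program>) = { *, void }.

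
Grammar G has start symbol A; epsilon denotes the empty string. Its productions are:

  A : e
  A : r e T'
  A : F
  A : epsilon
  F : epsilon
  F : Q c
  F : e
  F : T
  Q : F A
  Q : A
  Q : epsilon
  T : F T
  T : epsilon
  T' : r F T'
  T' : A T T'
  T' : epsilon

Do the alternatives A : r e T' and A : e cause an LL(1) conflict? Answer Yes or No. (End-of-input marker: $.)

FIRST(r e T') = { r } and FIRST(e) = { e }.
The FIRST sets are disjoint and neither alternative is nullable — no conflict.

No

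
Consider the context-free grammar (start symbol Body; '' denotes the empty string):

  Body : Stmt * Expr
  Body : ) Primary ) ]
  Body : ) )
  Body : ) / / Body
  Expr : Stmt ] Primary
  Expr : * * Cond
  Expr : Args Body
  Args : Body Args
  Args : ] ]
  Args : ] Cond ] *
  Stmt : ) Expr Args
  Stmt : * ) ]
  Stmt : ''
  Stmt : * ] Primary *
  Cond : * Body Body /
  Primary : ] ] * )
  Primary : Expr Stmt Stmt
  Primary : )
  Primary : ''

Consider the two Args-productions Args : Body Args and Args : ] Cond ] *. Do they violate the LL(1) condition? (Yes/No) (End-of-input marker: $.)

FIRST(Body Args) = { ), * } and FIRST(] Cond ] *) = { ] }.
The FIRST sets are disjoint and neither alternative is nullable — no conflict.

No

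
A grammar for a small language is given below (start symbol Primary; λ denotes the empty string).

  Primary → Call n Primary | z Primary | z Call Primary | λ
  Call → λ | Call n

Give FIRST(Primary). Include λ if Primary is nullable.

From Primary → Call n Primary: Call nullable, take FIRST(Call) ∪ {n} = { n }.
Primary → z Primary contributes {z}.
Primary → z Call Primary contributes {z}.
Primary → λ contributes λ.
Union: FIRST(Primary) = { n, z, λ }.

{ n, z, λ }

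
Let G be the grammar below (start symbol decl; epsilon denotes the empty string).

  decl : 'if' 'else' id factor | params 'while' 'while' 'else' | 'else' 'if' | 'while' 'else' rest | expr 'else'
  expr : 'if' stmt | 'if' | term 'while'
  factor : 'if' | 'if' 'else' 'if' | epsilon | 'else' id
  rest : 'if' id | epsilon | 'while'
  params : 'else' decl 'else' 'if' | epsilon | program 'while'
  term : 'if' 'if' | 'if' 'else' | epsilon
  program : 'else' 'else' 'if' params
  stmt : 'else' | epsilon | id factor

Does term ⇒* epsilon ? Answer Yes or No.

Yes

term has an epsilon-production, so term ⇒ epsilon.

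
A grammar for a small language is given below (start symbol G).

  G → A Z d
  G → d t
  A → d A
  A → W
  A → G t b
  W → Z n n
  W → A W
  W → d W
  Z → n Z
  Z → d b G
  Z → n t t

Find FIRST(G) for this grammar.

From G → A Z d: add FIRST(A) = { d, n }.
G → d t contributes {d}.
Union: FIRST(G) = { d, n }.

{ d, n }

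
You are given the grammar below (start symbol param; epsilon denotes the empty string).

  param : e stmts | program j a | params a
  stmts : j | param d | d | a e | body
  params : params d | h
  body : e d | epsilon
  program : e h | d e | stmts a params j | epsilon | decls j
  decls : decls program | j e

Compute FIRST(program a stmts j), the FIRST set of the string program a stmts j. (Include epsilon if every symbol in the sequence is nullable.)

{ a, d, e, h, j }

Add FIRST(program)\{epsilon} = { a, d, e, h, j }; program is nullable, continue.
a is a terminal; add {a} and stop.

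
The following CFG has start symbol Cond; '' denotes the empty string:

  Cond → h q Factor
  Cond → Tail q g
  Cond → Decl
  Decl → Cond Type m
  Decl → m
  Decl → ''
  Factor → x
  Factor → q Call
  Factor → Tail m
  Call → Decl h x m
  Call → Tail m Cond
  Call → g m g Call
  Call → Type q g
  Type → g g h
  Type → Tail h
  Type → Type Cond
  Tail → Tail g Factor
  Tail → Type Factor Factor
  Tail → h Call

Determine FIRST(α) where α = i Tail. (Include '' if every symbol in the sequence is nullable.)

{ i }

i is a terminal; add {i} and stop.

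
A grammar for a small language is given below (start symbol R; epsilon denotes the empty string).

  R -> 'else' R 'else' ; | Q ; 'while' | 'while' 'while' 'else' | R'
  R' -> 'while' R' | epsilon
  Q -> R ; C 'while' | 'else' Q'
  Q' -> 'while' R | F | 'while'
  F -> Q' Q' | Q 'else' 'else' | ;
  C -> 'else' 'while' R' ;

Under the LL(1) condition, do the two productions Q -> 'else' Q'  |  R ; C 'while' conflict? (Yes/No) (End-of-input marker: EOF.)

FIRST('else' Q') = { 'else' } and FIRST(R ; C 'while') = { 'else', 'while', ; }.
Both contain 'else', so the two alternatives are not disjoint — LL(1) conflict.

Yes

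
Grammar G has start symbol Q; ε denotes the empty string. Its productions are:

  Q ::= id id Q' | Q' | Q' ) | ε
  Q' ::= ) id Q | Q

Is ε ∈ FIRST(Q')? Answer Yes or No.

Q' ::= Q and each of Q is nullable, so Q' ⇒* ε.

Yes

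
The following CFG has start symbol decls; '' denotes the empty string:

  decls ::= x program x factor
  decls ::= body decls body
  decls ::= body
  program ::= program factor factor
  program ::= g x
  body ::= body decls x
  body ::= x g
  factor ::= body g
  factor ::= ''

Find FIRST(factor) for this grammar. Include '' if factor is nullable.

From factor ::= body g: add FIRST(body) = { x }.
factor ::= '' contributes ''.
Union: FIRST(factor) = { x, '' }.

{ x, '' }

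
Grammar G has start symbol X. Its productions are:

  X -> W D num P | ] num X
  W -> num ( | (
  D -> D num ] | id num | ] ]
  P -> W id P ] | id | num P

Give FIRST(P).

{ (, id, num }

From P -> W id P ]: add FIRST(W) = { (, num }.
P -> id contributes {id}.
P -> num P contributes {num}.
Union: FIRST(P) = { (, id, num }.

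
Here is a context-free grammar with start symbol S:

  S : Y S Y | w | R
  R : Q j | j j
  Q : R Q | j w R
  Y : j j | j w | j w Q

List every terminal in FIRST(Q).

From Q : R Q: add FIRST(R) = { j }.
Q : j w R contributes {j}.
Union: FIRST(Q) = { j }.

{ j }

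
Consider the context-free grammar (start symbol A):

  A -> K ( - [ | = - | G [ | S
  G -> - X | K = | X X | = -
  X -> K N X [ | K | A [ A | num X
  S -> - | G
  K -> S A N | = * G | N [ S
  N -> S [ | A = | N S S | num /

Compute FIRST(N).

{ -, =, num }

From N -> S [: add FIRST(S) = { -, =, num }.
From N -> A =: add FIRST(A) = { -, =, num }.
From N -> N S S: add FIRST(N) = { -, =, num }.
N -> num / contributes {num}.
Union: FIRST(N) = { -, =, num }.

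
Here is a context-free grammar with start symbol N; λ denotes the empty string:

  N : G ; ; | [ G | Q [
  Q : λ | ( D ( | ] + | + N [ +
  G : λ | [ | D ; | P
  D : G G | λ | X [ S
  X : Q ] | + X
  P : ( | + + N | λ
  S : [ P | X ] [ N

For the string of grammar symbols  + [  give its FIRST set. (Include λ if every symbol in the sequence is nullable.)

+ is a terminal; add {+} and stop.

{ + }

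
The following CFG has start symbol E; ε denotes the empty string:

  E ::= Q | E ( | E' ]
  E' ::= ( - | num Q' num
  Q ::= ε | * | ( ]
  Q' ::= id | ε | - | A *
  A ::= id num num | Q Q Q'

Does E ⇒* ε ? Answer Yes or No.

Yes

E ::= Q and each of Q is nullable, so E ⇒* ε.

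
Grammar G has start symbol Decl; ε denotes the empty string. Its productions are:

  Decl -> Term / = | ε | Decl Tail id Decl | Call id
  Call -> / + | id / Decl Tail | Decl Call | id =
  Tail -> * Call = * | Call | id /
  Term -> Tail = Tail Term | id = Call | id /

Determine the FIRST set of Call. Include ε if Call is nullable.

{ *, /, id }

Call -> / + contributes {/}.
Call -> id / Decl Tail contributes {id}.
From Call -> Decl Call: Decl nullable, take FIRST(Decl) ∪ FIRST(Call) = { *, /, id }.
Call -> id = contributes {id}.
Union: FIRST(Call) = { *, /, id }.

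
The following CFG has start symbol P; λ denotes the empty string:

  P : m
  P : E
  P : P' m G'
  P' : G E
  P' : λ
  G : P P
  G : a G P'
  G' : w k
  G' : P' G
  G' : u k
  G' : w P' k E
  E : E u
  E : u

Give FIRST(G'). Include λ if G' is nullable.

{ a, m, u, w }

G' : w k contributes {w}.
From G' : P' G: P' nullable, take FIRST(P') ∪ FIRST(G) = { a, m, u }.
G' : u k contributes {u}.
G' : w P' k E contributes {w}.
Union: FIRST(G') = { a, m, u, w }.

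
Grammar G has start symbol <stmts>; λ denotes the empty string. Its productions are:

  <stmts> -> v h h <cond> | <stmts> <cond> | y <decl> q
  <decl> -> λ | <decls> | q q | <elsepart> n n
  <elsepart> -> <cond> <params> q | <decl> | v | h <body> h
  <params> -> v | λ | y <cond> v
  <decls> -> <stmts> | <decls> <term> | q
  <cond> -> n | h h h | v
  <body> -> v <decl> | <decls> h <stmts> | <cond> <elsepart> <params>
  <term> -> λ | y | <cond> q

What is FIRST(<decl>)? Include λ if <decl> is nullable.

<decl> -> λ contributes λ.
From <decl> -> <decls>: add FIRST(<decls>) = { q, v, y }.
<decl> -> q q contributes {q}.
From <decl> -> <elsepart> n n: <elsepart> nullable, take FIRST(<elsepart>) ∪ {n} = { h, n, q, v, y }.
Union: FIRST(<decl>) = { h, n, q, v, y, λ }.

{ h, n, q, v, y, λ }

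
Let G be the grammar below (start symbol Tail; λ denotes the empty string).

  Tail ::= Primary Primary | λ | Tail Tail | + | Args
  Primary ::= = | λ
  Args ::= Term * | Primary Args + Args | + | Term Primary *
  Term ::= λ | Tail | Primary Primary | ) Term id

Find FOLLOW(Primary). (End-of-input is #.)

{ #, ), *, +, =, id }

In Tail ::= Primary Primary: add FIRST(Primary)\{λ} = { = }.
  Since Primary is nullable, also add FOLLOW(Tail) = { #, ), *, +, =, id }.
In Tail ::= Primary Primary: Primary is at the end, add FOLLOW(Tail) = { #, ), *, +, =, id }.
In Args ::= Primary Args + Args: add FIRST(Args + Args) = { ), *, +, = }.
In Args ::= Term Primary *: add FIRST(*) = { * }.
In Term ::= Primary Primary: add FIRST(Primary)\{λ} = { = }.
  Since Primary is nullable, also add FOLLOW(Term) = { *, =, id }.
In Term ::= Primary Primary: Primary is at the end, add FOLLOW(Term) = { *, =, id }.
Union: FOLLOW(Primary) = { #, ), *, +, =, id }.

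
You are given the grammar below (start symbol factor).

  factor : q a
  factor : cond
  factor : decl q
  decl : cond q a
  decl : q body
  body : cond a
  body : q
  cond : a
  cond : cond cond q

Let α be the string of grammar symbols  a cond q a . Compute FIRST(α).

{ a }

a is a terminal; add {a} and stop.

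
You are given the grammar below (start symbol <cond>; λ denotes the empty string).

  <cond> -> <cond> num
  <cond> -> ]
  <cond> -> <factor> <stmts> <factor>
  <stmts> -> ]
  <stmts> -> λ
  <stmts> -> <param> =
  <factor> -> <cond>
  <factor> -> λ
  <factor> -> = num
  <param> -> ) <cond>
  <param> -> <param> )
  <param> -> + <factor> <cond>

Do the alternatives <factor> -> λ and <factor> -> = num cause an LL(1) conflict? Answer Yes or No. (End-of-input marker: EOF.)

FIRST(λ) = { λ } and FIRST(= num) = { = }.
The first alternative is nullable and FOLLOW(<factor>) = { EOF, ), +, =, ], num } shares = with FIRST of the second — conflict.

Yes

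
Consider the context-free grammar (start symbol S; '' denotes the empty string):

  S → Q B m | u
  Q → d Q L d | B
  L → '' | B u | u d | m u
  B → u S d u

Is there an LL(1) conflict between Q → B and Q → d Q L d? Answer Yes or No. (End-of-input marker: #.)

No

FIRST(B) = { u } and FIRST(d Q L d) = { d }.
The FIRST sets are disjoint and neither alternative is nullable — no conflict.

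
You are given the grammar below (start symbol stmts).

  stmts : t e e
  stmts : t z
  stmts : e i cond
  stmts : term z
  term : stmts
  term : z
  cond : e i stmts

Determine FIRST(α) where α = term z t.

{ e, t, z }

Add FIRST(term) = { e, t, z }; term is not nullable, stop.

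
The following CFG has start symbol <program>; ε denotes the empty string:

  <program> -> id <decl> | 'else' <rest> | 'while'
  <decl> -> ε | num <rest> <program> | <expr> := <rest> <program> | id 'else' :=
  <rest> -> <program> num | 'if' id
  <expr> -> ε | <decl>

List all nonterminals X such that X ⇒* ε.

{ <decl>, <expr> }

Directly nullable (have an ε-production): <decl>, <expr>.
No other nonterminal has a production whose RHS symbols are all nullable.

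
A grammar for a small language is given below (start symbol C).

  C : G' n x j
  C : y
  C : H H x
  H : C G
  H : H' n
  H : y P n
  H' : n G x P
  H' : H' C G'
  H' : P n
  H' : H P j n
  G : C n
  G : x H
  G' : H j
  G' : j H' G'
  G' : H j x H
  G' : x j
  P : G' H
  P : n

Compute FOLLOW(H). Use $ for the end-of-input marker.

{ j, n, x, y }

In C : H H x: add FIRST(H x) = { j, n, x, y }.
In C : H H x: add FIRST(x) = { x }.
In H' : H P j n: add FIRST(P j n) = { j, n, x, y }.
In G : x H: H is at the end, add FOLLOW(G) = { j, n, x, y }.
In G' : H j: add FIRST(j) = { j }.
In G' : H j x H: add FIRST(j x H) = { j }.
In G' : H j x H: H is at the end, add FOLLOW(G') = { j, n, x, y }.
In P : G' H: H is at the end, add FOLLOW(P) = { j, n, x, y }.
Union: FOLLOW(H) = { j, n, x, y }.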